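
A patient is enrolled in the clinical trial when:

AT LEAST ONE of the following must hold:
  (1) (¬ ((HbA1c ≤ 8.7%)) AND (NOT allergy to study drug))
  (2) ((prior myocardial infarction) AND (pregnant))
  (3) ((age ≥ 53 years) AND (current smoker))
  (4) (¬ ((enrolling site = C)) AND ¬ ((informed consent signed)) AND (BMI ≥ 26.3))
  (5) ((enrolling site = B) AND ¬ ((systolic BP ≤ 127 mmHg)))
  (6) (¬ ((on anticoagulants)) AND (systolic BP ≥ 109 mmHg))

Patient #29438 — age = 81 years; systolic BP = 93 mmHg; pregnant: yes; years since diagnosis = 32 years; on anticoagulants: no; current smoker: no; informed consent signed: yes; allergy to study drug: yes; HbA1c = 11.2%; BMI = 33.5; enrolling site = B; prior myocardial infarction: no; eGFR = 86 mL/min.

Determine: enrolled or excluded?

Excluded

Atomic conditions:
  HbA1c ≤ 8.7%: 11.2 ≤ 8.7 is false
  NOT allergy to study drug: yes → false
  prior myocardial infarction: no → false
  pregnant: yes → true
  age ≥ 53 years: 81 ≥ 53 is true
  current smoker: no → false
  enrolling site = C: B == C is false
  informed consent signed: yes → true
  BMI ≥ 26.3: 33.5 ≥ 26.3 is true
  enrolling site = B: B == B is true
  systolic BP ≤ 127 mmHg: 93 ≤ 127 is true
  on anticoagulants: no → false
  systolic BP ≥ 109 mmHg: 93 ≥ 109 is false
Combine:
[1.1] NOT false = true
[1] true AND false = false
[2] false AND true = false
[3] true AND false = false
[4.1] NOT false = true
[4.2] NOT true = false
[4] true AND false AND true = false
[5.2] NOT true = false
[5] true AND false = false
[6.1] NOT false = true
[6] true AND false = false
[root] false OR false OR false OR false OR false OR false = false
Overall: false → excluded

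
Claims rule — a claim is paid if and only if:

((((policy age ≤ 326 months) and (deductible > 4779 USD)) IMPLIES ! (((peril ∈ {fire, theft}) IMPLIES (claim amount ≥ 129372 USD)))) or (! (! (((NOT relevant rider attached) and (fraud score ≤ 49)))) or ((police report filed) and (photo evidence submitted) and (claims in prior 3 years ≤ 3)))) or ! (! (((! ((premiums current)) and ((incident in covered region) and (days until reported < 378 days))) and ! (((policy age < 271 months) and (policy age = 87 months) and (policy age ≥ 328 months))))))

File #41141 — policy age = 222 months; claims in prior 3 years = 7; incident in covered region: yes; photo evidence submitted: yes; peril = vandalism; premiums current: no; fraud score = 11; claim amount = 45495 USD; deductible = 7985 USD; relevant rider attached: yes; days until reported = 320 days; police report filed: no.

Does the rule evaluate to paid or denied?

Paid

Atomic conditions:
  policy age ≤ 326 months: 222 ≤ 326 is true
  deductible > 4779 USD: 7985 > 4779 is true
  peril ∈ {fire, theft}: vandalism is not in the set → false
  claim amount ≥ 129372 USD: 45495 ≥ 129372 is false
  NOT relevant rider attached: yes → false
  fraud score ≤ 49: 11 ≤ 49 is true
  police report filed: no → false
  photo evidence submitted: yes → true
  claims in prior 3 years ≤ 3: 7 ≤ 3 is false
  premiums current: no → false
  incident in covered region: yes → true
  days until reported < 378 days: 320 < 378 is true
  policy age < 271 months: 222 < 271 is true
  policy age = 87 months: 222 == 87 is false
  policy age ≥ 328 months: 222 ≥ 328 is false
Combine:
[1.1.1] true AND true = true
[1.1.2.1] false → false (antecedent false ⇒ implication holds) = true
[1.1.2] NOT true = false
[1.1] true → false = false
[1.2.1.1.1] false AND true = false
[1.2.1.1] NOT false = true
[1.2.1] NOT true = false
[1.2.2] false AND true AND false = false
[1.2] false OR false = false
[1] false OR false = false
[2.1.1.1.1] NOT false = true
[2.1.1.1.2] true AND true = true
[2.1.1.1] true AND true = true
[2.1.1.2.1] true AND false AND false = false
[2.1.1.2] NOT false = true
[2.1.1] true AND true = true
[2.1] NOT true = false
[2] NOT false = true
[root] false OR true = true
Overall: true → paid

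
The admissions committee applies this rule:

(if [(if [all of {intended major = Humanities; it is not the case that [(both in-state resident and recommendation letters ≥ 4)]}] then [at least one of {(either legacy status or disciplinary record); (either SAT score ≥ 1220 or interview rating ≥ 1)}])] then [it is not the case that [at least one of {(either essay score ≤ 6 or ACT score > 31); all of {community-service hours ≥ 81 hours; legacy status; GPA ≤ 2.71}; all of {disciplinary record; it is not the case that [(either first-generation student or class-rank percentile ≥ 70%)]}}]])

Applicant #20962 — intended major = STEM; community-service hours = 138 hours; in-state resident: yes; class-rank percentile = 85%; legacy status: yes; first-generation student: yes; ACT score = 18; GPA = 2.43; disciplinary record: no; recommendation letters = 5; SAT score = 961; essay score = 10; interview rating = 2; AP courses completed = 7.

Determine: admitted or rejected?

Atomic conditions:
  intended major = Humanities: STEM == Humanities is false
  in-state resident: yes → true
  recommendation letters ≥ 4: 5 ≥ 4 is true
  legacy status: yes → true
  disciplinary record: no → false
  SAT score ≥ 1220: 961 ≥ 1220 is false
  interview rating ≥ 1: 2 ≥ 1 is true
  essay score ≤ 6: 10 ≤ 6 is false
  ACT score > 31: 18 > 31 is false
  community-service hours ≥ 81 hours: 138 ≥ 81 is true
  GPA ≤ 2.71: 2.43 ≤ 2.71 is true
  first-generation student: yes → true
  class-rank percentile ≥ 70%: 85 ≥ 70 is true
Combine:
[1.1.2.1] true AND true = true
[1.1.2] NOT true = false
[1.1] false AND false = false
[1.2.1] true OR false = true
[1.2.2] false OR true = true
[1.2] true OR true = true
[1] false → true (antecedent false ⇒ implication holds) = true
[2.1.1] false OR false = false
[2.1.2] true AND true AND true = true
[2.1.3.2.1] true OR true = true
[2.1.3.2] NOT true = false
[2.1.3] false AND false = false
[2.1] false OR true OR false = true
[2] NOT true = false
[root] true → false = false
Overall: false → rejected

Rejected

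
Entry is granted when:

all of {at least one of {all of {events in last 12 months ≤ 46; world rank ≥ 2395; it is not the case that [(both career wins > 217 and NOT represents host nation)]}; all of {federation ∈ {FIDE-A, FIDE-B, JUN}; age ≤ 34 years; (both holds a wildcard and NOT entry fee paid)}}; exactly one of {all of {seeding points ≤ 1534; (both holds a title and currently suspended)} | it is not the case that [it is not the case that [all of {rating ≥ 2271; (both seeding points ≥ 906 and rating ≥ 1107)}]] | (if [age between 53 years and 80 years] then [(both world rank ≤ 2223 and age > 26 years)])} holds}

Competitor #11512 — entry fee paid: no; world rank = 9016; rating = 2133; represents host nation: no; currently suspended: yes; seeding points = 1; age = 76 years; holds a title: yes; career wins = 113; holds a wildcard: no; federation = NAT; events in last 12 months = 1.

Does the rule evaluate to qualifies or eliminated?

Qualifies

Atomic conditions:
  events in last 12 months ≤ 46: 1 ≤ 46 is true
  world rank ≥ 2395: 9016 ≥ 2395 is true
  career wins > 217: 113 > 217 is false
  NOT represents host nation: no → true
  federation ∈ {FIDE-A, FIDE-B, JUN}: NAT is not in the set → false
  age ≤ 34 years: 76 ≤ 34 is false
  holds a wildcard: no → false
  NOT entry fee paid: no → true
  seeding points ≤ 1534: 1 ≤ 1534 is true
  holds a title: yes → true
  currently suspended: yes → true
  rating ≥ 2271: 2133 ≥ 2271 is false
  seeding points ≥ 906: 1 ≥ 906 is false
  rating ≥ 1107: 2133 ≥ 1107 is true
  age between 53 years and 80 years: 76 in [53, 80] is true
  world rank ≤ 2223: 9016 ≤ 2223 is false
  age > 26 years: 76 > 26 is true
Combine:
[1.1.3.1] false AND true = false
[1.1.3] NOT false = true
[1.1] true AND true AND true = true
[1.2.3] false AND true = false
[1.2] false AND false AND false = false
[1] true OR false = true
[2.1.2] true AND true = true
[2.1] true AND true = true
[2.2.1.1.2] false AND true = false
[2.2.1.1] false AND false = false
[2.2.1] NOT false = true
[2.2] NOT true = false
[2.3.2] false AND true = false
[2.3] true → false = false
[2] exactly-one(true, false, false) = true
[root] true AND true = true
Overall: true → qualifies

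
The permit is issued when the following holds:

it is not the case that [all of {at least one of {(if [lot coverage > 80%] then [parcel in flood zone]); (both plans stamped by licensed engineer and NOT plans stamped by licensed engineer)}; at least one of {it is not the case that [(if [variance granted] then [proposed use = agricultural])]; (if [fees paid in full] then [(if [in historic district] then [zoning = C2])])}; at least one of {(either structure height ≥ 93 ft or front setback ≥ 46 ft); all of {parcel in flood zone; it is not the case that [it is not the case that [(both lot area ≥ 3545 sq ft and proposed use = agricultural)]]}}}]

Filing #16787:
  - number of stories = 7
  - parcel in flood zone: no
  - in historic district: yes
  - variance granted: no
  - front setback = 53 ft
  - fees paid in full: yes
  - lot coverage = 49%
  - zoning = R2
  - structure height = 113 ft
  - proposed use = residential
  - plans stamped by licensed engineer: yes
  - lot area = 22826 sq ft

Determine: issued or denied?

Atomic conditions:
  lot coverage > 80%: 49 > 80 is false
  parcel in flood zone: no → false
  plans stamped by licensed engineer: yes → true
  NOT plans stamped by licensed engineer: yes → false
  variance granted: no → false
  proposed use = agricultural: residential == agricultural is false
  fees paid in full: yes → true
  in historic district: yes → true
  zoning = C2: R2 == C2 is false
  structure height ≥ 93 ft: 113 ≥ 93 is true
  front setback ≥ 46 ft: 53 ≥ 46 is true
  lot area ≥ 3545 sq ft: 22826 ≥ 3545 is true
Combine:
[1.1.1] false → false (antecedent false ⇒ implication holds) = true
[1.1.2] true AND false = false
[1.1] true OR false = true
[1.2.1.1] false → false (antecedent false ⇒ implication holds) = true
[1.2.1] NOT true = false
[1.2.2.2] true → false = false
[1.2.2] true → false = false
[1.2] false OR false = false
[1.3.1] true OR true = true
[1.3.2.2.1.1] true AND false = false
[1.3.2.2.1] NOT false = true
[1.3.2.2] NOT true = false
[1.3.2] false AND false = false
[1.3] true OR false = true
[1] true AND false AND true = false
[root] NOT false = true
Overall: true → issued

Issued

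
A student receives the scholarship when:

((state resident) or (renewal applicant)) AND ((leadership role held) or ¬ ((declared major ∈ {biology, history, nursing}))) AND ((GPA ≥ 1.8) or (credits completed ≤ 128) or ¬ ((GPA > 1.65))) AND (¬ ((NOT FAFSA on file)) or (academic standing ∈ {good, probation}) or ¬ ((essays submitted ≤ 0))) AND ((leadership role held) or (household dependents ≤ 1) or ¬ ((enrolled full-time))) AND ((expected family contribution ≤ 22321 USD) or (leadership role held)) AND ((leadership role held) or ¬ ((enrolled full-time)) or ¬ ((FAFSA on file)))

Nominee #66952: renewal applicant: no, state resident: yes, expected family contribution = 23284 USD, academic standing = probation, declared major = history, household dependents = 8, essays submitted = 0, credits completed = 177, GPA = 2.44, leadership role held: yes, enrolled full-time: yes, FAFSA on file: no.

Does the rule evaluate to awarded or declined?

Awarded

Atomic conditions:
  state resident: yes → true
  renewal applicant: no → false
  leadership role held: yes → true
  declared major ∈ {biology, history, nursing}: history is in the set → true
  GPA ≥ 1.8: 2.44 ≥ 1.8 is true
  credits completed ≤ 128: 177 ≤ 128 is false
  GPA > 1.65: 2.44 > 1.65 is true
  NOT FAFSA on file: no → true
  academic standing ∈ {good, probation}: probation is in the set → true
  essays submitted ≤ 0: 0 ≤ 0 is true
  household dependents ≤ 1: 8 ≤ 1 is false
  enrolled full-time: yes → true
  expected family contribution ≤ 22321 USD: 23284 ≤ 22321 is false
  FAFSA on file: no → false
Combine:
[1] true OR false = true
[2.2] NOT true = false
[2] true OR false = true
[3.3] NOT true = false
[3] true OR false OR false = true
[4.1] NOT true = false
[4.3] NOT true = false
[4] false OR true OR false = true
[5.3] NOT true = false
[5] true OR false OR false = true
[6] false OR true = true
[7.2] NOT true = false
[7.3] NOT false = true
[7] true OR false OR true = true
[root] true AND true AND true AND true AND true AND true AND true = true
Overall: true → awarded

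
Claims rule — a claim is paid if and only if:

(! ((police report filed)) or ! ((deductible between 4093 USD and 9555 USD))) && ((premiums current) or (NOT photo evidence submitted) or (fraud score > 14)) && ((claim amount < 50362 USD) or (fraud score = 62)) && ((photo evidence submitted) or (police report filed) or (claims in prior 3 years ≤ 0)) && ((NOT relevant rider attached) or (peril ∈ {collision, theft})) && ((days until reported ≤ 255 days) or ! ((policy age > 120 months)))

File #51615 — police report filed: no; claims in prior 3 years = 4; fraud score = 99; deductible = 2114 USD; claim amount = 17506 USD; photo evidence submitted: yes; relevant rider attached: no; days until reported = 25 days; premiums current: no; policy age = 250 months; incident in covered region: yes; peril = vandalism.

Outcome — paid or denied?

Paid

Atomic conditions:
  police report filed: no → false
  deductible between 4093 USD and 9555 USD: 2114 in [4093, 9555] is false
  premiums current: no → false
  NOT photo evidence submitted: yes → false
  fraud score > 14: 99 > 14 is true
  claim amount < 50362 USD: 17506 < 50362 is true
  fraud score = 62: 99 == 62 is false
  photo evidence submitted: yes → true
  claims in prior 3 years ≤ 0: 4 ≤ 0 is false
  NOT relevant rider attached: no → true
  peril ∈ {collision, theft}: vandalism is not in the set → false
  days until reported ≤ 255 days: 25 ≤ 255 is true
  policy age > 120 months: 250 > 120 is true
Combine:
[1.1] NOT false = true
[1.2] NOT false = true
[1] true OR true = true
[2] false OR false OR true = true
[3] true OR false = true
[4] true OR false OR false = true
[5] true OR false = true
[6.2] NOT true = false
[6] true OR false = true
[root] true AND true AND true AND true AND true AND true = true
Overall: true → paid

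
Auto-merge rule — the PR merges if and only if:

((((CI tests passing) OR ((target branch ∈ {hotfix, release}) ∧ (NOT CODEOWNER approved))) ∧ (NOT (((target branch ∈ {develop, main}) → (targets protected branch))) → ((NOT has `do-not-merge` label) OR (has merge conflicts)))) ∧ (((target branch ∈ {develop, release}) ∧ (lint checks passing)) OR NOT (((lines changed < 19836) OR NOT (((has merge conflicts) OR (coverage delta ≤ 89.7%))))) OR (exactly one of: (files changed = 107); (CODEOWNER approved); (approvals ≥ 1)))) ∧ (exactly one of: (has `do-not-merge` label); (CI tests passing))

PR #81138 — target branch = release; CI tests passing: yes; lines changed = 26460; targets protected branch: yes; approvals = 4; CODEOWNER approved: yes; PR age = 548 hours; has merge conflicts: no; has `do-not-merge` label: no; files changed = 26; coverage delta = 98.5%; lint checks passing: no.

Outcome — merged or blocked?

Atomic conditions:
  CI tests passing: yes → true
  target branch ∈ {hotfix, release}: release is in the set → true
  NOT CODEOWNER approved: yes → false
  target branch ∈ {develop, main}: release is not in the set → false
  targets protected branch: yes → true
  NOT has `do-not-merge` label: no → true
  has merge conflicts: no → false
  target branch ∈ {develop, release}: release is in the set → true
  lint checks passing: no → false
  lines changed < 19836: 26460 < 19836 is false
  coverage delta ≤ 89.7%: 98.5 ≤ 89.7 is false
  files changed = 107: 26 == 107 is false
  CODEOWNER approved: yes → true
  approvals ≥ 1: 4 ≥ 1 is true
  has `do-not-merge` label: no → false
Combine:
[1.1.1.2] true AND false = false
[1.1.1] true OR false = true
[1.1.2.1.1] false → true (antecedent false ⇒ implication holds) = true
[1.1.2.1] NOT true = false
[1.1.2.2] true OR false = true
[1.1.2] false → true (antecedent false ⇒ implication holds) = true
[1.1] true AND true = true
[1.2.1] true AND false = false
[1.2.2.1.2.1] false OR false = false
[1.2.2.1.2] NOT false = true
[1.2.2.1] false OR true = true
[1.2.2] NOT true = false
[1.2.3] exactly-one(false, true, true) = false
[1.2] false OR false OR false = false
[1] true AND false = false
[2] exactly-one(false, true) = true
[root] false AND true = false
Overall: false → blocked

Blocked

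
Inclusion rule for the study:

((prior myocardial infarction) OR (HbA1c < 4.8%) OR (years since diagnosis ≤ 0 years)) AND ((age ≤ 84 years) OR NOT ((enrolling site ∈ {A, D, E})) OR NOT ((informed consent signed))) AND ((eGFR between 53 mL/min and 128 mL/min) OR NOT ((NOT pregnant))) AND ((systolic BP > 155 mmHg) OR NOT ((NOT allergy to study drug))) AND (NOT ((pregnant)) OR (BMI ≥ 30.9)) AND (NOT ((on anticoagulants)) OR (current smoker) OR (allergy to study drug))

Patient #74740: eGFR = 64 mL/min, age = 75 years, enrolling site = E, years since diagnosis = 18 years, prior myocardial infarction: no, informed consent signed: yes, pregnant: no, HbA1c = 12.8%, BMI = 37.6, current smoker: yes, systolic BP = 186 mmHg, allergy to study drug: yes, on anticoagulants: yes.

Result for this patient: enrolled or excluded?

Atomic conditions:
  prior myocardial infarction: no → false
  HbA1c < 4.8%: 12.8 < 4.8 is false
  years since diagnosis ≤ 0 years: 18 ≤ 0 is false
  age ≤ 84 years: 75 ≤ 84 is true
  enrolling site ∈ {A, D, E}: E is in the set → true
  informed consent signed: yes → true
  eGFR between 53 mL/min and 128 mL/min: 64 in [53, 128] is true
  NOT pregnant: no → true
  systolic BP > 155 mmHg: 186 > 155 is true
  NOT allergy to study drug: yes → false
  pregnant: no → false
  BMI ≥ 30.9: 37.6 ≥ 30.9 is true
  on anticoagulants: yes → true
  current smoker: yes → true
  allergy to study drug: yes → true
Combine:
[1] false OR false OR false = false
[2.2] NOT true = false
[2.3] NOT true = false
[2] true OR false OR false = true
[3.2] NOT true = false
[3] true OR false = true
[4.2] NOT false = true
[4] true OR true = true
[5.1] NOT false = true
[5] true OR true = true
[6.1] NOT true = false
[6] false OR true OR true = true
[root] false AND true AND true AND true AND true AND true = false
Overall: false → excluded

Excluded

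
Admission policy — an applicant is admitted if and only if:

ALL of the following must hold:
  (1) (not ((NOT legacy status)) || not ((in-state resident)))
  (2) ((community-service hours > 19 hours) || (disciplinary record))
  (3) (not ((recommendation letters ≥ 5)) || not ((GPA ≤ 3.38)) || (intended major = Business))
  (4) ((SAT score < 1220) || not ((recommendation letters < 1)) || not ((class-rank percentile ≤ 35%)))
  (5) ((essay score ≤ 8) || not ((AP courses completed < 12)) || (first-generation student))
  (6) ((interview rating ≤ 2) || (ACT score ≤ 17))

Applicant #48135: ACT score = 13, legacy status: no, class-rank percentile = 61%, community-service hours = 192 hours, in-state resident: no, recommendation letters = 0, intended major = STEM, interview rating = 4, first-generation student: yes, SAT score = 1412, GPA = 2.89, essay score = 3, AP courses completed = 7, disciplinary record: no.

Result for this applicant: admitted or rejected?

Atomic conditions:
  NOT legacy status: no → true
  in-state resident: no → false
  community-service hours > 19 hours: 192 > 19 is true
  disciplinary record: no → false
  recommendation letters ≥ 5: 0 ≥ 5 is false
  GPA ≤ 3.38: 2.89 ≤ 3.38 is true
  intended major = Business: STEM == Business is false
  SAT score < 1220: 1412 < 1220 is false
  recommendation letters < 1: 0 < 1 is true
  class-rank percentile ≤ 35%: 61 ≤ 35 is false
  essay score ≤ 8: 3 ≤ 8 is true
  AP courses completed < 12: 7 < 12 is true
  first-generation student: yes → true
  interview rating ≤ 2: 4 ≤ 2 is false
  ACT score ≤ 17: 13 ≤ 17 is true
Combine:
[1.1] NOT true = false
[1.2] NOT false = true
[1] false OR true = true
[2] true OR false = true
[3.1] NOT false = true
[3.2] NOT true = false
[3] true OR false OR false = true
[4.2] NOT true = false
[4.3] NOT false = true
[4] false OR false OR true = true
[5.2] NOT true = false
[5] true OR false OR true = true
[6] false OR true = true
[root] true AND true AND true AND true AND true AND true = true
Overall: true → admitted

Admitted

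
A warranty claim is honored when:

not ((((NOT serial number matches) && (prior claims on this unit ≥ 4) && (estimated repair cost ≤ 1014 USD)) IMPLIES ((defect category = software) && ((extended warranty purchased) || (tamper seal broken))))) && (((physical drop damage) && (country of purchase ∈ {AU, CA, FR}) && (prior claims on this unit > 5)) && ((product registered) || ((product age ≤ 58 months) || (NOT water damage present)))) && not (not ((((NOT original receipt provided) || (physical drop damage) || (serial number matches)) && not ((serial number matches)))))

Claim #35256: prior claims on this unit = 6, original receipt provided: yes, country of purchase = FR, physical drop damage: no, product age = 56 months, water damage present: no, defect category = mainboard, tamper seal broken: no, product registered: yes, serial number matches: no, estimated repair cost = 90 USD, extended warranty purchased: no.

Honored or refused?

Refused

Atomic conditions:
  NOT serial number matches: no → true
  prior claims on this unit ≥ 4: 6 ≥ 4 is true
  estimated repair cost ≤ 1014 USD: 90 ≤ 1014 is true
  defect category = software: mainboard == software is false
  extended warranty purchased: no → false
  tamper seal broken: no → false
  physical drop damage: no → false
  country of purchase ∈ {AU, CA, FR}: FR is in the set → true
  prior claims on this unit > 5: 6 > 5 is true
  product registered: yes → true
  product age ≤ 58 months: 56 ≤ 58 is true
  NOT water damage present: no → true
  NOT original receipt provided: yes → false
  serial number matches: no → false
Combine:
[1.1.1] true AND true AND true = true
[1.1.2.2] false OR false = false
[1.1.2] false AND false = false
[1.1] true → false = false
[1] NOT false = true
[2.1] false AND true AND true = false
[2.2.2] true OR true = true
[2.2] true OR true = true
[2] false AND true = false
[3.1.1.1] false OR false OR false = false
[3.1.1.2] NOT false = true
[3.1.1] false AND true = false
[3.1] NOT false = true
[3] NOT true = false
[root] true AND false AND false = false
Overall: false → refused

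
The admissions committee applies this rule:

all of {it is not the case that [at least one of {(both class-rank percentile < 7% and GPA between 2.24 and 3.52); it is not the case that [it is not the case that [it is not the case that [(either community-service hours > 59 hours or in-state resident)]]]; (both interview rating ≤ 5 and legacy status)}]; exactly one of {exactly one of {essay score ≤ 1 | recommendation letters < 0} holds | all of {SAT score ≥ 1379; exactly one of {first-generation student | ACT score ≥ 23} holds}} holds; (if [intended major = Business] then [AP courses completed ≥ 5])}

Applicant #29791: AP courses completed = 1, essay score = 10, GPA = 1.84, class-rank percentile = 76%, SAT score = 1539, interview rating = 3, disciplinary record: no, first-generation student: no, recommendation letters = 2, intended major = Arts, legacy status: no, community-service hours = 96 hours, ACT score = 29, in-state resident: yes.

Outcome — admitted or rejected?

Admitted

Atomic conditions:
  class-rank percentile < 7%: 76 < 7 is false
  GPA between 2.24 and 3.52: 1.84 in [2.24, 3.52] is false
  community-service hours > 59 hours: 96 > 59 is true
  in-state resident: yes → true
  interview rating ≤ 5: 3 ≤ 5 is true
  legacy status: no → false
  essay score ≤ 1: 10 ≤ 1 is false
  recommendation letters < 0: 2 < 0 is false
  SAT score ≥ 1379: 1539 ≥ 1379 is true
  first-generation student: no → false
  ACT score ≥ 23: 29 ≥ 23 is true
  intended major = Business: Arts == Business is false
  AP courses completed ≥ 5: 1 ≥ 5 is false
Combine:
[1.1.1] false AND false = false
[1.1.2.1.1.1] true OR true = true
[1.1.2.1.1] NOT true = false
[1.1.2.1] NOT false = true
[1.1.2] NOT true = false
[1.1.3] true AND false = false
[1.1] false OR false OR false = false
[1] NOT false = true
[2.1] exactly-one(false, false) = false
[2.2.2] exactly-one(false, true) = true
[2.2] true AND true = true
[2] exactly-one(false, true) = true
[3] false → false (antecedent false ⇒ implication holds) = true
[root] true AND true AND true = true
Overall: true → admitted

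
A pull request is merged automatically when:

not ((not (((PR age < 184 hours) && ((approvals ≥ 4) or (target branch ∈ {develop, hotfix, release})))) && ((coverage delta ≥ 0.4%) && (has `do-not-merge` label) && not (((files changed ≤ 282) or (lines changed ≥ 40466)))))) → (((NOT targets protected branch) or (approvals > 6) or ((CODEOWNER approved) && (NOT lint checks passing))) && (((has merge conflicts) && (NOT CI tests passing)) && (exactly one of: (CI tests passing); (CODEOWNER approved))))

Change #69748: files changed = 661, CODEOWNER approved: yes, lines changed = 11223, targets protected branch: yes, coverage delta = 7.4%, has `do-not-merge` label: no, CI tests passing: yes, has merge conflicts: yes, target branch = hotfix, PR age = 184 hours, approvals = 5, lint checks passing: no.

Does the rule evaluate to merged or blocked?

Atomic conditions:
  PR age < 184 hours: 184 < 184 is false
  approvals ≥ 4: 5 ≥ 4 is true
  target branch ∈ {develop, hotfix, release}: hotfix is in the set → true
  coverage delta ≥ 0.4%: 7.4 ≥ 0.4 is true
  has `do-not-merge` label: no → false
  files changed ≤ 282: 661 ≤ 282 is false
  lines changed ≥ 40466: 11223 ≥ 40466 is false
  NOT targets protected branch: yes → false
  approvals > 6: 5 > 6 is false
  CODEOWNER approved: yes → true
  NOT lint checks passing: no → true
  has merge conflicts: yes → true
  NOT CI tests passing: yes → false
  CI tests passing: yes → true
Combine:
[1.1.1.1.2] true OR true = true
[1.1.1.1] false AND true = false
[1.1.1] NOT false = true
[1.1.2.3.1] false OR false = false
[1.1.2.3] NOT false = true
[1.1.2] true AND false AND true = false
[1.1] true AND false = false
[1] NOT false = true
[2.1.3] true AND true = true
[2.1] false OR false OR true = true
[2.2.1] true AND false = false
[2.2.2] exactly-one(true, true) = false
[2.2] false AND false = false
[2] true AND false = false
[root] true → false = false
Overall: false → blocked

Blocked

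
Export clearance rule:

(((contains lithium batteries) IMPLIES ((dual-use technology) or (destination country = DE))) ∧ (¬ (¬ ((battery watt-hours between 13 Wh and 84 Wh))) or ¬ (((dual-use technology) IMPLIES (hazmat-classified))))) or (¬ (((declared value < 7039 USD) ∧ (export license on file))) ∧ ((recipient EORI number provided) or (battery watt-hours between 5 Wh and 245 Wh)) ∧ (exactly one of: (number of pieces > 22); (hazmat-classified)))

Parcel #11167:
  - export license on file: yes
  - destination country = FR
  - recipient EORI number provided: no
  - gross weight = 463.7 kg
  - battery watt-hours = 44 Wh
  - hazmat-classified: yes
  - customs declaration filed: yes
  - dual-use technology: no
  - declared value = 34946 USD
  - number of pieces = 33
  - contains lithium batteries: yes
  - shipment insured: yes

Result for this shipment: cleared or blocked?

Atomic conditions:
  contains lithium batteries: yes → true
  dual-use technology: no → false
  destination country = DE: FR == DE is false
  battery watt-hours between 13 Wh and 84 Wh: 44 in [13, 84] is true
  hazmat-classified: yes → true
  declared value < 7039 USD: 34946 < 7039 is false
  export license on file: yes → true
  recipient EORI number provided: no → false
  battery watt-hours between 5 Wh and 245 Wh: 44 in [5, 245] is true
  number of pieces > 22: 33 > 22 is true
Combine:
[1.1.2] false OR false = false
[1.1] true → false = false
[1.2.1.1] NOT true = false
[1.2.1] NOT false = true
[1.2.2.1] false → true (antecedent false ⇒ implication holds) = true
[1.2.2] NOT true = false
[1.2] true OR false = true
[1] false AND true = false
[2.1.1] false AND true = false
[2.1] NOT false = true
[2.2] false OR true = true
[2.3] exactly-one(true, true) = false
[2] true AND true AND false = false
[root] false OR false = false
Overall: false → blocked

Blocked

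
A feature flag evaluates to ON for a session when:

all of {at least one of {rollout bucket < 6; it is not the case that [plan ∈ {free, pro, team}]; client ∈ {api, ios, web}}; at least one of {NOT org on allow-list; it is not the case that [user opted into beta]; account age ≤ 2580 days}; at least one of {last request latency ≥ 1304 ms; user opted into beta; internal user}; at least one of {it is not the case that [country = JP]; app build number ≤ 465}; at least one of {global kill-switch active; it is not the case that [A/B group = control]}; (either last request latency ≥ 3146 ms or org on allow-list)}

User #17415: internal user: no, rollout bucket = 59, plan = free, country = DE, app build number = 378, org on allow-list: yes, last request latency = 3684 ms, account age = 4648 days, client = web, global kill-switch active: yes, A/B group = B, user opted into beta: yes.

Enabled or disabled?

Disabled

Atomic conditions:
  rollout bucket < 6: 59 < 6 is false
  plan ∈ {free, pro, team}: free is in the set → true
  client ∈ {api, ios, web}: web is in the set → true
  NOT org on allow-list: yes → false
  user opted into beta: yes → true
  account age ≤ 2580 days: 4648 ≤ 2580 is false
  last request latency ≥ 1304 ms: 3684 ≥ 1304 is true
  internal user: no → false
  country = JP: DE == JP is false
  app build number ≤ 465: 378 ≤ 465 is true
  global kill-switch active: yes → true
  A/B group = control: B == control is false
  last request latency ≥ 3146 ms: 3684 ≥ 3146 is true
  org on allow-list: yes → true
Combine:
[1.2] NOT true = false
[1] false OR false OR true = true
[2.2] NOT true = false
[2] false OR false OR false = false
[3] true OR true OR false = true
[4.1] NOT false = true
[4] true OR true = true
[5.2] NOT false = true
[5] true OR true = true
[6] true OR true = true
[root] true AND false AND true AND true AND true AND true = false
Overall: false → disabled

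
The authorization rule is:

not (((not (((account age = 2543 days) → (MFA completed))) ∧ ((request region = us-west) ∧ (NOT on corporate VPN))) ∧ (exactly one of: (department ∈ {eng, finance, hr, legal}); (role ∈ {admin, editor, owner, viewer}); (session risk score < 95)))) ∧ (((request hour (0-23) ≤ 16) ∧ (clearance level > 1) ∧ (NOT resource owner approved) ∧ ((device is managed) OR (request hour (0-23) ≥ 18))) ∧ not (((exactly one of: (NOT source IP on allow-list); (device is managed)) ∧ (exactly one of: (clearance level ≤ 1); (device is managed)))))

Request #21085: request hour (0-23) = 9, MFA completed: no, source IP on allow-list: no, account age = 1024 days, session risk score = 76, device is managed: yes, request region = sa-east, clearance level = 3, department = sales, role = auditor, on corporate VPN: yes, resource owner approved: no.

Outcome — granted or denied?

Atomic conditions:
  account age = 2543 days: 1024 == 2543 is false
  MFA completed: no → false
  request region = us-west: sa-east == us-west is false
  NOT on corporate VPN: yes → false
  department ∈ {eng, finance, hr, legal}: sales is not in the set → false
  role ∈ {admin, editor, owner, viewer}: auditor is not in the set → false
  session risk score < 95: 76 < 95 is true
  request hour (0-23) ≤ 16: 9 ≤ 16 is true
  clearance level > 1: 3 > 1 is true
  NOT resource owner approved: no → true
  device is managed: yes → true
  request hour (0-23) ≥ 18: 9 ≥ 18 is false
  NOT source IP on allow-list: no → true
  clearance level ≤ 1: 3 ≤ 1 is false
Combine:
[1.1.1.1.1] false → false (antecedent false ⇒ implication holds) = true
[1.1.1.1] NOT true = false
[1.1.1.2] false AND false = false
[1.1.1] false AND false = false
[1.1.2] exactly-one(false, false, true) = true
[1.1] false AND true = false
[1] NOT false = true
[2.1.4] true OR false = true
[2.1] true AND true AND true AND true = true
[2.2.1.1] exactly-one(true, true) = false
[2.2.1.2] exactly-one(false, true) = true
[2.2.1] false AND true = false
[2.2] NOT false = true
[2] true AND true = true
[root] true AND true = true
Overall: true → granted

Granted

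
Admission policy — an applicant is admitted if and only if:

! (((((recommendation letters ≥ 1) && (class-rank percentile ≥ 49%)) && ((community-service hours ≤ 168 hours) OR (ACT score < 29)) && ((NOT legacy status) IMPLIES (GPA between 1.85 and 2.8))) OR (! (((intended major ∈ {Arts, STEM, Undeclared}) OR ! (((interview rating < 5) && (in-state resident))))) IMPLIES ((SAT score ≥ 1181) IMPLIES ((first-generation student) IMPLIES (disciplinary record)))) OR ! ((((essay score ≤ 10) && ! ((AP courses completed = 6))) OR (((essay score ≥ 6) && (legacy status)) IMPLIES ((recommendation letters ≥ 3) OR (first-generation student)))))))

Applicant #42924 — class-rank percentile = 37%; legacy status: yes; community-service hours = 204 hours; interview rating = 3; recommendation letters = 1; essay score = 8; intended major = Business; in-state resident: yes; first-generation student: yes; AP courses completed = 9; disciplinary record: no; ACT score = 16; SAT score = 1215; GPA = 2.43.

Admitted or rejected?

Admitted

Atomic conditions:
  recommendation letters ≥ 1: 1 ≥ 1 is true
  class-rank percentile ≥ 49%: 37 ≥ 49 is false
  community-service hours ≤ 168 hours: 204 ≤ 168 is false
  ACT score < 29: 16 < 29 is true
  NOT legacy status: yes → false
  GPA between 1.85 and 2.8: 2.43 in [1.85, 2.8] is true
  intended major ∈ {Arts, STEM, Undeclared}: Business is not in the set → false
  interview rating < 5: 3 < 5 is true
  in-state resident: yes → true
  SAT score ≥ 1181: 1215 ≥ 1181 is true
  first-generation student: yes → true
  disciplinary record: no → false
  essay score ≤ 10: 8 ≤ 10 is true
  AP courses completed = 6: 9 == 6 is false
  essay score ≥ 6: 8 ≥ 6 is true
  legacy status: yes → true
  recommendation letters ≥ 3: 1 ≥ 3 is false
Combine:
[1.1.1] true AND false = false
[1.1.2] false OR true = true
[1.1.3] false → true (antecedent false ⇒ implication holds) = true
[1.1] false AND true AND true = false
[1.2.1.1.2.1] true AND true = true
[1.2.1.1.2] NOT true = false
[1.2.1.1] false OR false = false
[1.2.1] NOT false = true
[1.2.2.2] true → false = false
[1.2.2] true → false = false
[1.2] true → false = false
[1.3.1.1.2] NOT false = true
[1.3.1.1] true AND true = true
[1.3.1.2.1] true AND true = true
[1.3.1.2.2] false OR true = true
[1.3.1.2] true → true = true
[1.3.1] true OR true = true
[1.3] NOT true = false
[1] false OR false OR false = false
[root] NOT false = true
Overall: true → admitted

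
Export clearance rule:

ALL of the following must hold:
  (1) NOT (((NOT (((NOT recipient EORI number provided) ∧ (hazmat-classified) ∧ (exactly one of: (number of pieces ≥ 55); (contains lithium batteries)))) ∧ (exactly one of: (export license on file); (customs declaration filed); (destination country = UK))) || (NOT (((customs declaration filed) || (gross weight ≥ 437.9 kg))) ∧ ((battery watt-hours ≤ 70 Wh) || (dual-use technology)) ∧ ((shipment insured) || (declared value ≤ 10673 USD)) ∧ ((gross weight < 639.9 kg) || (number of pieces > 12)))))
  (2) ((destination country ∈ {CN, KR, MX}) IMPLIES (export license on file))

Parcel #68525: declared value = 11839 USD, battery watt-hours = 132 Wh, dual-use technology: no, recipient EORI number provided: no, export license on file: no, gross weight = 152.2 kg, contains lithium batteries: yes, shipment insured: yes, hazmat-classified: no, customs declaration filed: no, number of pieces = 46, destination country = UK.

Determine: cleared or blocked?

Blocked

Atomic conditions:
  NOT recipient EORI number provided: no → true
  hazmat-classified: no → false
  number of pieces ≥ 55: 46 ≥ 55 is false
  contains lithium batteries: yes → true
  export license on file: no → false
  customs declaration filed: no → false
  destination country = UK: UK == UK is true
  gross weight ≥ 437.9 kg: 152.2 ≥ 437.9 is false
  battery watt-hours ≤ 70 Wh: 132 ≤ 70 is false
  dual-use technology: no → false
  shipment insured: yes → true
  declared value ≤ 10673 USD: 11839 ≤ 10673 is false
  gross weight < 639.9 kg: 152.2 < 639.9 is true
  number of pieces > 12: 46 > 12 is true
  destination country ∈ {CN, KR, MX}: UK is not in the set → false
Combine:
[1.1.1.1.1.3] exactly-one(false, true) = true
[1.1.1.1.1] true AND false AND true = false
[1.1.1.1] NOT false = true
[1.1.1.2] exactly-one(false, false, true) = true
[1.1.1] true AND true = true
[1.1.2.1.1] false OR false = false
[1.1.2.1] NOT false = true
[1.1.2.2] false OR false = false
[1.1.2.3] true OR false = true
[1.1.2.4] true OR true = true
[1.1.2] true AND false AND true AND true = false
[1.1] true OR false = true
[1] NOT true = false
[2] false → false (antecedent false ⇒ implication holds) = true
[root] false AND true = false
Overall: false → blocked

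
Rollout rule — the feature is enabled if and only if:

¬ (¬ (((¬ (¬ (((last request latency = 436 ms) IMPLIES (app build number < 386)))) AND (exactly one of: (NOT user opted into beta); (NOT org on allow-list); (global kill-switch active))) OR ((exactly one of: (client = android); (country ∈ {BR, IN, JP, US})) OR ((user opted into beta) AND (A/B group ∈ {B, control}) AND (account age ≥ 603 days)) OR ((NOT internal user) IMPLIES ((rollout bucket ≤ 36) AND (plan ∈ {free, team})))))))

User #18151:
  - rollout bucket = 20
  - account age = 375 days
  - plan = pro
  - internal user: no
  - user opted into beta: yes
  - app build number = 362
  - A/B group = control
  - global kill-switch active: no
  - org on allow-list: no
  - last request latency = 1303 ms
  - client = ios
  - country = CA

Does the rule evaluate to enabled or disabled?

Enabled

Atomic conditions:
  last request latency = 436 ms: 1303 == 436 is false
  app build number < 386: 362 < 386 is true
  NOT user opted into beta: yes → false
  NOT org on allow-list: no → true
  global kill-switch active: no → false
  client = android: ios == android is false
  country ∈ {BR, IN, JP, US}: CA is not in the set → false
  user opted into beta: yes → true
  A/B group ∈ {B, control}: control is in the set → true
  account age ≥ 603 days: 375 ≥ 603 is false
  NOT internal user: no → true
  rollout bucket ≤ 36: 20 ≤ 36 is true
  plan ∈ {free, team}: pro is not in the set → false
Combine:
[1.1.1.1.1.1] false → true (antecedent false ⇒ implication holds) = true
[1.1.1.1.1] NOT true = false
[1.1.1.1] NOT false = true
[1.1.1.2] exactly-one(false, true, false) = true
[1.1.1] true AND true = true
[1.1.2.1] exactly-one(false, false) = false
[1.1.2.2] true AND true AND false = false
[1.1.2.3.2] true AND false = false
[1.1.2.3] true → false = false
[1.1.2] false OR false OR false = false
[1.1] true OR false = true
[1] NOT true = false
[root] NOT false = true
Overall: true → enabled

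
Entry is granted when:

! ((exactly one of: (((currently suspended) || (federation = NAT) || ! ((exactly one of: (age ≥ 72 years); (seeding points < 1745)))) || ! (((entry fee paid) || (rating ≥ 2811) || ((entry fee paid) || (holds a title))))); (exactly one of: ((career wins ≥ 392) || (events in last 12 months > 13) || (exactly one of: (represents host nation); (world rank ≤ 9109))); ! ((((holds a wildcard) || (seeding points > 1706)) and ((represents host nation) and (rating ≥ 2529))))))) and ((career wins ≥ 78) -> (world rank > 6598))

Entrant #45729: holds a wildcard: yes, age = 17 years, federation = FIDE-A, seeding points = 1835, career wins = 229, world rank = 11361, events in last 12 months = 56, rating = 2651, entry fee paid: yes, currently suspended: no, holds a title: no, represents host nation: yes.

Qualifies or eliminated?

Qualifies

Atomic conditions:
  currently suspended: no → false
  federation = NAT: FIDE-A == NAT is false
  age ≥ 72 years: 17 ≥ 72 is false
  seeding points < 1745: 1835 < 1745 is false
  entry fee paid: yes → true
  rating ≥ 2811: 2651 ≥ 2811 is false
  holds a title: no → false
  career wins ≥ 392: 229 ≥ 392 is false
  events in last 12 months > 13: 56 > 13 is true
  represents host nation: yes → true
  world rank ≤ 9109: 11361 ≤ 9109 is false
  holds a wildcard: yes → true
  seeding points > 1706: 1835 > 1706 is true
  rating ≥ 2529: 2651 ≥ 2529 is true
  career wins ≥ 78: 229 ≥ 78 is true
  world rank > 6598: 11361 > 6598 is true
Combine:
[1.1.1.1.3.1] exactly-one(false, false) = false
[1.1.1.1.3] NOT false = true
[1.1.1.1] false OR false OR true = true
[1.1.1.2.1.3] true OR false = true
[1.1.1.2.1] true OR false OR true = true
[1.1.1.2] NOT true = false
[1.1.1] true OR false = true
[1.1.2.1.3] exactly-one(true, false) = true
[1.1.2.1] false OR true OR true = true
[1.1.2.2.1.1] true OR true = true
[1.1.2.2.1.2] true AND true = true
[1.1.2.2.1] true AND true = true
[1.1.2.2] NOT true = false
[1.1.2] exactly-one(true, false) = true
[1.1] exactly-one(true, true) = false
[1] NOT false = true
[2] true → true = true
[root] true AND true = true
Overall: true → qualifies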